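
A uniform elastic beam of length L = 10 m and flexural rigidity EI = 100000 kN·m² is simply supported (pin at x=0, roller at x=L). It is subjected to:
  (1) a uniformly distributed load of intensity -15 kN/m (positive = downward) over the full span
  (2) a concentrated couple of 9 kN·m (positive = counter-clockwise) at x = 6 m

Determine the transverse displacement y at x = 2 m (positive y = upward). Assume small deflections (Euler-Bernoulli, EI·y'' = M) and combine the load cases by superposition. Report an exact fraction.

Load 1 — uniform load w=-15 kN/m over full span:
  y_1 = -wx(L³-2Lx²+x³)/(24EI) = -(-15)·2·(10³-2·10·2²+2³)/(24·100000) = 29/2500 m
Load 2 — applied couple M₀=9 kN·m at a=6 m (b=L-a=4):
  y_2 = (M₀x³/(6L)+C₁x)/EI  [x≤a] with C₁=M₀(3b²-L²)/(6L)=-39/5 = (9·2³/(6·10)+(-39/5)·2)/100000 = -9/62500 m
Superposition: y = Σ y_i = 179/15625 m ≈ 0.011456 m

y(2) = 179/15625 m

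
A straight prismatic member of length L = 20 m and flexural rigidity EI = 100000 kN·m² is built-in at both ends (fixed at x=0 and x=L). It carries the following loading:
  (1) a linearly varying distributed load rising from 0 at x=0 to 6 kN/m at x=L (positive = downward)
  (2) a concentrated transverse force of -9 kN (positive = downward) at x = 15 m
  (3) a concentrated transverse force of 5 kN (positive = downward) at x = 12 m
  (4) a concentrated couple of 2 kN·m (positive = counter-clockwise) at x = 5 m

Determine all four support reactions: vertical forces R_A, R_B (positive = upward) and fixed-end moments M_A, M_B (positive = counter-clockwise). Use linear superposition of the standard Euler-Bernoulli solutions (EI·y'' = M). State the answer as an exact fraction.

R_A = 14773/800 kN, M_A = 6463/80 kN·m, R_B = 30027/800 kN, M_B = -8677/80 kN·m

Load 1 — triangular load w₀=6 kN/m (0→w₀ over full span):
  R_A = 3w₀L/20 = 3·6·20/20 = 18 kN
  M_A = w₀L²/30 = 6·20²/30 = 80 kN·m
  R_B = 7w₀L/20 = 7·6·20/20 = 42 kN
  M_B = -w₀L²/20 = -6·20²/20 = -120 kN·m
Load 2 — point force P=-9 kN at a=15 m (b=L-a=5):
  R_A = Pb²(3a+b)/L³ = (-9)·5²·(3·15+5)/20³ = -45/32 kN
  M_A = Pab²/L² = (-9)·15·5²/20² = -135/16 kN·m
  R_B = Pa²(a+3b)/L³ = (-9)·15²·(15+3·5)/20³ = -243/32 kN
  M_B = -Pa²b/L² = -(-9)·15²·5/20² = 405/16 kN·m
Load 3 — point force P=5 kN at a=12 m (b=L-a=8):
  R_A = Pb²(3a+b)/L³ = 5·8²·(3·12+8)/20³ = 44/25 kN
  M_A = Pab²/L² = 5·12·8²/20² = 48/5 kN·m
  R_B = Pa²(a+3b)/L³ = 5·12²·(12+3·8)/20³ = 81/25 kN
  M_B = -Pa²b/L² = -5·12²·8/20² = -72/5 kN·m
Load 4 — applied couple M₀=2 kN·m at a=5 m (b=L-a=15):
  R_A = 6M₀ab/L³ = 6·2·5·15/20³ = 9/80 kN
  M_A = M₀b(2a-b)/L² = 2·15·(2·5-15)/20² = -3/8 kN·m
  R_B = -6M₀ab/L³ = -6·2·5·15/20³ = -9/80 kN
  M_B = M₀a(2b-a)/L² = 2·5·(2·15-5)/20² = 5/8 kN·m
Superposition: R_A = 14773/800 kN, M_A = 6463/80 kN·m, R_B = 30027/800 kN, M_B = -8677/80 kN·m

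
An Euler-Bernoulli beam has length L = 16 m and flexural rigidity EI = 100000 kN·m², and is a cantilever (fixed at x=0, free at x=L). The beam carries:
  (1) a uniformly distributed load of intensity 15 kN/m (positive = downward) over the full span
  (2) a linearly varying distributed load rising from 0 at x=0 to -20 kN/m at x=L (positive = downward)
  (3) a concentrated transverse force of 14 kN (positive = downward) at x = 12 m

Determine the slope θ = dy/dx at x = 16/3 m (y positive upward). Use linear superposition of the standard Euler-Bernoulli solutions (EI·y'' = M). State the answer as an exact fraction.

Load 1 — uniform load w=15 kN/m over full span:
  θ_1 = -wx(x²-3Lx+3L²)/(6EI) = -15·(16/3)·((16/3)²-3·16·(16/3)+3·16²)/(6·100000) = -1216/16875 rad
Load 2 — triangular load w₀=-20 kN/m (0→w₀ over full span):
  θ_2 = (w₀Lx²/4-w₀L²x/3-w₀x⁴/(24L))/EI = ((-20)·16·(16/3)²/4-(-20)·16²·(16/3)/3-(-20)·(16/3)⁴/(24·16))/100000 = 10432/151875 rad
Load 3 — point force P=14 kN at a=12 m (b=L-a=4):
  θ_3 = -Px(2a-x)/(2EI)  [x≤a] = -14·(16/3)·(2·12-(16/3))/(2·100000) = -196/28125 rad
Superposition: θ = Σ θ_i = -7852/759375 rad ≈ -0.010340 rad

θ(16/3) = -7852/759375 rad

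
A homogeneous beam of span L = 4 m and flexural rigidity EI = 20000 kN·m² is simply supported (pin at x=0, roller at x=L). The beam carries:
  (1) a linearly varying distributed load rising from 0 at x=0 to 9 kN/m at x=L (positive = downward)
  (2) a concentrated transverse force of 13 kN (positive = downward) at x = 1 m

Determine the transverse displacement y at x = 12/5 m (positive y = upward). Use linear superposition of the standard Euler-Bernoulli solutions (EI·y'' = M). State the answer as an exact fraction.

y(12/5) = -1187359/937500000 m

Load 1 — triangular load w₀=9 kN/m (0→w₀ over full span):
  y_1 = -w₀x(7L⁴-10L²x²+3x⁴)/(360LEI) = -9·(12/5)·(7·4⁴-10·4²·(12/5)²+3·(12/5)⁴)/(360·4·20000) = -7104/9765625 m
Load 2 — point force P=13 kN at a=1 m (b=L-a=3):
  y_2 = -Pa(L-x)(2Lx-a²-x²)/(6LEI)  [x>a] = -13·1·(4-(12/5))·(2·4·(12/5)-1²-(12/5)²)/(6·4·20000) = -4043/7500000 m
Superposition: y = Σ y_i = -1187359/937500000 m ≈ -0.001267 m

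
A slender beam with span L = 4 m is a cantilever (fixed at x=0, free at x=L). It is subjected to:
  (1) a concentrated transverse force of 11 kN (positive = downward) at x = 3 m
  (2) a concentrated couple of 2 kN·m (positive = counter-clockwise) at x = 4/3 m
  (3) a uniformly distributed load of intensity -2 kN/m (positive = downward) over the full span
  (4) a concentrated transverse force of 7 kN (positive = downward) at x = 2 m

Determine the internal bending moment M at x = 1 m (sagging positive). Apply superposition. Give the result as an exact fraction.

M(1) = -18 kN·m

Load 1 — point force P=11 kN at a=3 m (b=L-a=1):
  M_1 = -P(a-x)  [x≤a] = -11·(3-1) = -22 kN·m
Load 2 — applied couple M₀=2 kN·m at a=4/3 m (b=L-a=8/3):
  M_2 = M₀  [x≤a] = 2 = 2 kN·m
Load 3 — uniform load w=-2 kN/m over full span:
  M_3 = -w(L-x)²/2 = -(-2)·(4-1)²/2 = 9 kN·m
Load 4 — point force P=7 kN at a=2 m (b=L-a=2):
  M_4 = -P(a-x)  [x≤a] = -7·(2-1) = -7 kN·m
Superposition: M = Σ M_i = -18 kN·m ≈ -18.000000 kN·m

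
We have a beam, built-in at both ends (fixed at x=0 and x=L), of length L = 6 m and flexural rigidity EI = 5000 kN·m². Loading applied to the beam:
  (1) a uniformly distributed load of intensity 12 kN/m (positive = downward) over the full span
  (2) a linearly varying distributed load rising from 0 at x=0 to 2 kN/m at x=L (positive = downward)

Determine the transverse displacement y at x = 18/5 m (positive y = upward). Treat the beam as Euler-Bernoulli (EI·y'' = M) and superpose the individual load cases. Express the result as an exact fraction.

y(18/5) = -79218/9765625 m

Load 1 — uniform load w=12 kN/m over full span:
  y_1 = -wx²(L-x)²/(24EI) = -12·(18/5)²·(6-(18/5))²/(24·5000) = -2916/390625 m
Load 2 — triangular load w₀=2 kN/m (0→w₀ over full span):
  y_2 = -w₀x²(L-x)²(x+2L)/(120LEI) = -2·(18/5)²·(6-(18/5))²·((18/5)+2·6)/(120·6·5000) = -6318/9765625 m
Superposition: y = Σ y_i = -79218/9765625 m ≈ -0.008112 m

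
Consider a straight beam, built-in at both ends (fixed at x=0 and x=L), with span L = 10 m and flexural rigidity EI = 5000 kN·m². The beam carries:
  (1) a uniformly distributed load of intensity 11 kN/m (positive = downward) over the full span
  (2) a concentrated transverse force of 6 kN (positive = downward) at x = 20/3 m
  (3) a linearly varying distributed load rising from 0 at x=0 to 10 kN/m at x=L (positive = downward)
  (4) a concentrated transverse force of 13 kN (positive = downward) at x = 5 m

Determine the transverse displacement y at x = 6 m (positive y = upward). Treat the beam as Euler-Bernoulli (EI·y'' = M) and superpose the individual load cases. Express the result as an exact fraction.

y(6) = -3551/37500 m

Load 1 — uniform load w=11 kN/m over full span:
  y_1 = -wx²(L-x)²/(24EI) = -11·6²·(10-6)²/(24·5000) = -33/625 m
Load 2 — point force P=6 kN at a=20/3 m (b=L-a=10/3):
  y_2 = -Pb²x²(3aL-(3a+b)x)/(6L³EI)  [x≤a] = -6·(10/3)²·6²·(3·(20/3)·10-(3·(20/3)+(10/3))·6)/(6·10³·5000) = -3/625 m
Load 3 — triangular load w₀=10 kN/m (0→w₀ over full span):
  y_3 = -w₀x²(L-x)²(x+2L)/(120LEI) = -10·6²·(10-6)²·(6+2·10)/(120·10·5000) = -78/3125 m
Load 4 — point force P=13 kN at a=5 m (b=L-a=5):
  y_4 = -Pa²(L-x)²(3bL-(3b+a)(L-x))/(6L³EI)  [x>a] = -13·5²·(10-6)²·(3·5·10-(3·5+5)·(10-6))/(6·10³·5000) = -91/7500 m
Superposition: y = Σ y_i = -3551/37500 m ≈ -0.094693 m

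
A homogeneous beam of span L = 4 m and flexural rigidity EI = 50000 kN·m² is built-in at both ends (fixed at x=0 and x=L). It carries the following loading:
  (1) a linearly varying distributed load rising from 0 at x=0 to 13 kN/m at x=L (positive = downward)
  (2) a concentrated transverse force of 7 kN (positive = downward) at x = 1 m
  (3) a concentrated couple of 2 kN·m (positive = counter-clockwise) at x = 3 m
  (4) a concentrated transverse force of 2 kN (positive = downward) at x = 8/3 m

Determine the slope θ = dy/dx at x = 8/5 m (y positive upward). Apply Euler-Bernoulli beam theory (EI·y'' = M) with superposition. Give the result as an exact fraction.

Load 1 — triangular load w₀=13 kN/m (0→w₀ over full span):
  θ_1 = -w₀(2x(L-x)(L-2x)(x+2L)+x²(L-x)²)/(120LEI) = -13·(2·(8/5)·(4-(8/5))·(4-2·(8/5))·((8/5)+2·4)+(8/5)²·(4-(8/5))²)/(120·4·50000) = -78/1953125 rad
Load 2 — point force P=7 kN at a=1 m (b=L-a=3):
  θ_2 = Pa²(L-x)(2bL-(3b+a)(L-x))/(2L³EI)  [x>a] = 7·1²·(4-(8/5))·(2·3·4-(3·3+1)·(4-(8/5)))/(2·4³·50000) = 0 rad
Load 3 — applied couple M₀=2 kN·m at a=3 m (b=L-a=1):
  θ_3 = (R_Ax²/2 - M_Ax)/EI  [x≤a] with R_A=9/16, M_A=5/8 = ((9/16)·(8/5)²/2 - (5/8)·(8/5))/50000 = -7/1250000 rad
Load 4 — point force P=2 kN at a=8/3 m (b=L-a=4/3):
  θ_4 = -Pb²x(2aL-(3a+b)x)/(2L³EI)  [x≤a] = -2·(4/3)²·(8/5)·(2·(8/3)·4-(3·(8/3)+(4/3))·(8/5))/(2·4³·50000) = -4/703125 rad
Superposition: θ = Σ θ_i = -14407/281250000 rad ≈ -0.000051 rad

θ(8/5) = -14407/281250000 rad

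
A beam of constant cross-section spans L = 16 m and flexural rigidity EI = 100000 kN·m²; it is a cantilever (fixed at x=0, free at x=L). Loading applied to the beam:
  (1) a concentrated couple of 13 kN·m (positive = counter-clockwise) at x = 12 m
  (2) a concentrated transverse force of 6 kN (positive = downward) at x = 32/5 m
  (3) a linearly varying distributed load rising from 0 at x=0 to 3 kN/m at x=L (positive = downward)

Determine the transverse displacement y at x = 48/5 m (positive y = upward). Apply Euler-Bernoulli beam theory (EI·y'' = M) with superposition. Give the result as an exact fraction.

Load 1 — applied couple M₀=13 kN·m at a=12 m (b=L-a=4):
  y_1 = M₀x²/(2EI)  [x≤a] = 13·(48/5)²/(2·100000) = 468/78125 m
Load 2 — point force P=6 kN at a=32/5 m (b=L-a=48/5):
  y_2 = -Pa²(3x-a)/(6EI)  [x>a] = -6·(32/5)²·(3·(48/5)-(32/5))/(6·100000) = -3584/390625 m
Load 3 — triangular load w₀=3 kN/m (0→w₀ over full span):
  y_3 = (w₀Lx³/12-w₀L²x²/6-w₀x⁵/(120L))/EI = (3·16·(48/5)³/12-3·16²·(48/5)²/6-3·(48/5)⁵/(120·16))/100000 = -4094208/48828125 m
Superposition: y = Σ y_i = -4249708/48828125 m ≈ -0.087034 m

y(48/5) = -4249708/48828125 m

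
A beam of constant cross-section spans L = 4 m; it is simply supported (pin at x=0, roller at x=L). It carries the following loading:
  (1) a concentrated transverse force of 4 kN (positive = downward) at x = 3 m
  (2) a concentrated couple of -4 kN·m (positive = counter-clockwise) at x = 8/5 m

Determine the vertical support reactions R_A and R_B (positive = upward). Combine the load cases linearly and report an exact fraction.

Load 1 — point force P=4 kN at a=3 m (b=L-a=1):
  R_A = Pb/L = 4·1/4 = 1 kN
  R_B = Pa/L = 4·3/4 = 3 kN
Load 2 — applied couple M₀=-4 kN·m at a=8/5 m (b=L-a=12/5):
  R_A = M₀/L = (-4)/4 = -1 kN
  R_B = -M₀/L = -(-4)/4 = 1 kN
Superposition: R_A = 0 kN, R_B = 4 kN

R_A = 0 kN, R_B = 4 kN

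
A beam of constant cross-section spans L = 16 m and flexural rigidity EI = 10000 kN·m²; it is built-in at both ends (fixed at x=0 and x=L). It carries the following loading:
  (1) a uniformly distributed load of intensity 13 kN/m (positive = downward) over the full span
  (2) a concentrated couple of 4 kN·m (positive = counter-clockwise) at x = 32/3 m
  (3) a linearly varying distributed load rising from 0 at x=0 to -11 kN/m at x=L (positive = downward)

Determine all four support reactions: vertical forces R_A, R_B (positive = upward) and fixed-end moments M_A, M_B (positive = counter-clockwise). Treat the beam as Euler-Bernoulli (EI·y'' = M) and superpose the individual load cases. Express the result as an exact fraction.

Load 1 — uniform load w=13 kN/m over full span:
  R_A = wL/2 = 13·16/2 = 104 kN
  M_A = wL²/12 = 13·16²/12 = 832/3 kN·m
  R_B = wL/2 = 13·16/2 = 104 kN
  M_B = -wL²/12 = -13·16²/12 = -832/3 kN·m
Load 2 — applied couple M₀=4 kN·m at a=32/3 m (b=L-a=16/3):
  R_A = 6M₀ab/L³ = 6·4·(32/3)·(16/3)/16³ = 1/3 kN
  M_A = M₀b(2a-b)/L² = 4·(16/3)·(2·(32/3)-(16/3))/16² = 4/3 kN·m
  R_B = -6M₀ab/L³ = -6·4·(32/3)·(16/3)/16³ = -1/3 kN
  M_B = M₀a(2b-a)/L² = 4·(32/3)·(2·(16/3)-(32/3))/16² = 0 kN·m
Load 3 — triangular load w₀=-11 kN/m (0→w₀ over full span):
  R_A = 3w₀L/20 = 3·(-11)·16/20 = -132/5 kN
  M_A = w₀L²/30 = (-11)·16²/30 = -1408/15 kN·m
  R_B = 7w₀L/20 = 7·(-11)·16/20 = -308/5 kN
  M_B = -w₀L²/20 = -(-11)·16²/20 = 704/5 kN·m
Superposition: R_A = 1169/15 kN, M_A = 924/5 kN·m, R_B = 631/15 kN, M_B = -2048/15 kN·m

R_A = 1169/15 kN, M_A = 924/5 kN·m, R_B = 631/15 kN, M_B = -2048/15 kN·m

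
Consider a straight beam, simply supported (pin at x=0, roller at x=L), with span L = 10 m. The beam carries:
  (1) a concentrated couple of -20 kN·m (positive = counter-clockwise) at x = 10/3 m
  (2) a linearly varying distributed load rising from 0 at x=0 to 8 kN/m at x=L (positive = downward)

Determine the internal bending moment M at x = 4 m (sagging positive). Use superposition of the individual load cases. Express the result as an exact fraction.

Load 1 — applied couple M₀=-20 kN·m at a=10/3 m (b=L-a=20/3):
  M_1 = M₀x/L - M₀  [x>a] = (-20)·4/10 - (-20) = 12 kN·m
Load 2 — triangular load w₀=8 kN/m (0→w₀ over full span):
  M_2 = w₀Lx/6 - w₀x³/(6L) = 8·10·4/6 - 8·4³/(6·10) = 224/5 kN·m
Superposition: M = Σ M_i = 284/5 kN·m ≈ 56.800000 kN·m

M(4) = 284/5 kN·m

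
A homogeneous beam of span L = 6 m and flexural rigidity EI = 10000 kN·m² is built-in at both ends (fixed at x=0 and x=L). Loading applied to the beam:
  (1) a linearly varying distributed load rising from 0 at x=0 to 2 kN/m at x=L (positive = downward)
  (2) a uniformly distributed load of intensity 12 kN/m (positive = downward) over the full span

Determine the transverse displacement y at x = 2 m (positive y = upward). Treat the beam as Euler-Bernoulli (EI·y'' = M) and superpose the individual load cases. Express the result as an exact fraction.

y(2) = -97/28125 m

Load 1 — triangular load w₀=2 kN/m (0→w₀ over full span):
  y_1 = -w₀x²(L-x)²(x+2L)/(120LEI) = -2·2²·(6-2)²·(2+2·6)/(120·6·10000) = -7/28125 m
Load 2 — uniform load w=12 kN/m over full span:
  y_2 = -wx²(L-x)²/(24EI) = -12·2²·(6-2)²/(24·10000) = -2/625 m
Superposition: y = Σ y_i = -97/28125 m ≈ -0.003449 m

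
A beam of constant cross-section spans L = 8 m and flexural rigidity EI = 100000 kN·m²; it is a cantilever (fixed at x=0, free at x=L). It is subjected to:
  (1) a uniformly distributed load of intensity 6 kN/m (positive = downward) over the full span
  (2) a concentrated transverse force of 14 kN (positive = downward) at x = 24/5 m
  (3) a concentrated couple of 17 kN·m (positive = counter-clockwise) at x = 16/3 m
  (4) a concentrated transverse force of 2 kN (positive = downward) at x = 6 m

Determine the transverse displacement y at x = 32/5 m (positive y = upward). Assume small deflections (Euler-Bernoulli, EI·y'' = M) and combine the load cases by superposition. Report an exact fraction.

y(32/5) = -2002847/70312500 m

Load 1 — uniform load w=6 kN/m over full span:
  y_1 = -wx²(x²-4Lx+6L²)/(24EI) = -6·(32/5)²·((32/5)²-4·8·(32/5)+6·8²)/(24·100000) = -44032/1953125 m
Load 2 — point force P=14 kN at a=24/5 m (b=L-a=16/5):
  y_2 = -Pa²(3x-a)/(6EI)  [x>a] = -14·(24/5)²·(3·(32/5)-(24/5))/(6·100000) = -3024/390625 m
Load 3 — applied couple M₀=17 kN·m at a=16/3 m (b=L-a=8/3):
  y_3 = M₀a(2x-a)/(2EI)  [x>a] = 17·(16/3)·(2·(32/5)-(16/3))/(2·100000) = 476/140625 m
Load 4 — point force P=2 kN at a=6 m (b=L-a=2):
  y_4 = -Pa²(3x-a)/(6EI)  [x>a] = -2·6²·(3·(32/5)-6)/(6·100000) = -99/62500 m
Superposition: y = Σ y_i = -2002847/70312500 m ≈ -0.028485 m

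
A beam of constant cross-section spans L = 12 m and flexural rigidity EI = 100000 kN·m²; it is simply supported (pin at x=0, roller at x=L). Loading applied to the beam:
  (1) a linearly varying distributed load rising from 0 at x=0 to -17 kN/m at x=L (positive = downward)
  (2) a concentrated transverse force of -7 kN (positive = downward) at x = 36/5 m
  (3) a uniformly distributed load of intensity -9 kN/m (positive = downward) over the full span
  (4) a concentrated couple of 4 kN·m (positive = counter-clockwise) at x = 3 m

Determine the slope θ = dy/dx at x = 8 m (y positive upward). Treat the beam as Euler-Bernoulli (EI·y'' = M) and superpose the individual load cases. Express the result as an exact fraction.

θ(8) = -1398977/225000000 rad

Load 1 — triangular load w₀=-17 kN/m (0→w₀ over full span):
  θ_1 = -w₀(7L⁴-30L²x²+15x⁴)/(360LEI) = -(-17)·(7·12⁴-30·12²·8²+15·8⁴)/(360·12·100000) = -1547/562500 rad
Load 2 — point force P=-7 kN at a=36/5 m (b=L-a=24/5):
  θ_2 = -Pa(2L²-6Lx+3x²+a²)/(6LEI)  [x>a] = -(-7)·(36/5)·(2·12²-6·12·8+3·8²+(36/5)²)/(6·12·100000) = -483/1562500 rad
Load 3 — uniform load w=-9 kN/m over full span:
  θ_3 = -w(L³-6Lx²+4x³)/(24EI) = -(-9)·(12³-6·12·8²+4·8³)/(24·100000) = -39/12500 rad
Load 4 — applied couple M₀=4 kN·m at a=3 m (b=L-a=9):
  θ_4 = (M₀x²/(2L)-M₀(x-a)+C₁)/EI  [x>a] with C₁=M₀(3b²-L²)/(6L)=11/2 = (4·8²/(2·12)-4·(8-3)+(11/2))/100000 = -23/600000 rad
Superposition: θ = Σ θ_i = -1398977/225000000 rad ≈ -0.006218 rad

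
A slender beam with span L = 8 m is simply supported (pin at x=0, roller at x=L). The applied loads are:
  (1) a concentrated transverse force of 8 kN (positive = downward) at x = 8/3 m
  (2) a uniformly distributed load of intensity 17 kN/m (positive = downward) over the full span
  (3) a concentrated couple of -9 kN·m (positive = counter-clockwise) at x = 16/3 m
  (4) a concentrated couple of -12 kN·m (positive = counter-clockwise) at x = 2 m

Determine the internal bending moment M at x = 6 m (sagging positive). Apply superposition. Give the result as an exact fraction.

Load 1 — point force P=8 kN at a=8/3 m (b=L-a=16/3):
  M_1 = Pa(L-x)/L  [x>a] = 8·(8/3)·(8-6)/8 = 16/3 kN·m
Load 2 — uniform load w=17 kN/m over full span:
  M_2 = wx(L-x)/2 = 17·6·(8-6)/2 = 102 kN·m
Load 3 — applied couple M₀=-9 kN·m at a=16/3 m (b=L-a=8/3):
  M_3 = M₀x/L - M₀  [x>a] = (-9)·6/8 - (-9) = 9/4 kN·m
Load 4 — applied couple M₀=-12 kN·m at a=2 m (b=L-a=6):
  M_4 = M₀x/L - M₀  [x>a] = (-12)·6/8 - (-12) = 3 kN·m
Superposition: M = Σ M_i = 1351/12 kN·m ≈ 112.583333 kN·m

M(6) = 1351/12 kN·m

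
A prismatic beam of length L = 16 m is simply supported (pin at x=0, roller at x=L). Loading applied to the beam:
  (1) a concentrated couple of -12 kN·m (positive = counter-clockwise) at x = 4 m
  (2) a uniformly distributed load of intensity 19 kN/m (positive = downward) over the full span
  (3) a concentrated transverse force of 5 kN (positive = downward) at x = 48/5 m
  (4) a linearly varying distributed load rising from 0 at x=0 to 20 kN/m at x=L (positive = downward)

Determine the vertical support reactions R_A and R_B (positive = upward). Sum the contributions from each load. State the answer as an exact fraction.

Load 1 — applied couple M₀=-12 kN·m at a=4 m (b=L-a=12):
  R_A = M₀/L = (-12)/16 = -3/4 kN
  R_B = -M₀/L = -(-12)/16 = 3/4 kN
Load 2 — uniform load w=19 kN/m over full span:
  R_A = wL/2 = 19·16/2 = 152 kN
  R_B = wL/2 = 19·16/2 = 152 kN
Load 3 — point force P=5 kN at a=48/5 m (b=L-a=32/5):
  R_A = Pb/L = 5·(32/5)/16 = 2 kN
  R_B = Pa/L = 5·(48/5)/16 = 3 kN
Load 4 — triangular load w₀=20 kN/m (0→w₀ over full span):
  R_A = w₀L/6 = 20·16/6 = 160/3 kN
  R_B = w₀L/3 = 20·16/3 = 320/3 kN
Superposition: R_A = 2479/12 kN, R_B = 3149/12 kN

R_A = 2479/12 kN, R_B = 3149/12 kN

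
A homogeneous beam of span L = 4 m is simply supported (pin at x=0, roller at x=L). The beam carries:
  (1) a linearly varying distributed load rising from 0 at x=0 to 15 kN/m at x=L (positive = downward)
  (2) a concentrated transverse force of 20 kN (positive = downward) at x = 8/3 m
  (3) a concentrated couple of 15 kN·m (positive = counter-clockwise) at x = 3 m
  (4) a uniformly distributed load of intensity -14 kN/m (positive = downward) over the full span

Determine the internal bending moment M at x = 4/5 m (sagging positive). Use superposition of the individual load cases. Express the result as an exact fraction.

M(4/5) = -143/75 kN·m

Load 1 — triangular load w₀=15 kN/m (0→w₀ over full span):
  M_1 = w₀Lx/6 - w₀x³/(6L) = 15·4·(4/5)/6 - 15·(4/5)³/(6·4) = 192/25 kN·m
Load 2 — point force P=20 kN at a=8/3 m (b=L-a=4/3):
  M_2 = Pbx/L  [x≤a] = 20·(4/3)·(4/5)/4 = 16/3 kN·m
Load 3 — applied couple M₀=15 kN·m at a=3 m (b=L-a=1):
  M_3 = M₀x/L  [x≤a] = 15·(4/5)/4 = 3 kN·m
Load 4 — uniform load w=-14 kN/m over full span:
  M_4 = wx(L-x)/2 = (-14)·(4/5)·(4-(4/5))/2 = -448/25 kN·m
Superposition: M = Σ M_i = -143/75 kN·m ≈ -1.906667 kN·m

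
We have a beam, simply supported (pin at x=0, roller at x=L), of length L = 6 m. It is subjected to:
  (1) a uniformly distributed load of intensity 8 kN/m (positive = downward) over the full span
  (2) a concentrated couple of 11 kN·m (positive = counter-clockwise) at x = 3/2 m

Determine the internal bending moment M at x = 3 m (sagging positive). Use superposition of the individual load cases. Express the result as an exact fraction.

M(3) = 61/2 kN·m

Load 1 — uniform load w=8 kN/m over full span:
  M_1 = wx(L-x)/2 = 8·3·(6-3)/2 = 36 kN·m
Load 2 — applied couple M₀=11 kN·m at a=3/2 m (b=L-a=9/2):
  M_2 = M₀x/L - M₀  [x>a] = 11·3/6 - 11 = -11/2 kN·m
Superposition: M = Σ M_i = 61/2 kN·m ≈ 30.500000 kN·m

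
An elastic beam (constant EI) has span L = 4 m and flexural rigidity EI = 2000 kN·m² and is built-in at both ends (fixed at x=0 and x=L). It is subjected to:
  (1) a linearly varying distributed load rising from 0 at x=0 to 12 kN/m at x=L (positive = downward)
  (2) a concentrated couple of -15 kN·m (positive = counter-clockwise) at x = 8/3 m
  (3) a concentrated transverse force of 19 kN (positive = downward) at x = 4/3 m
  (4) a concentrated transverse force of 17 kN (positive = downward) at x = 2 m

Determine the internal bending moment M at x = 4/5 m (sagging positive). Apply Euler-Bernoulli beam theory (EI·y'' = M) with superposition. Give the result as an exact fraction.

Load 1 — triangular load w₀=12 kN/m (0→w₀ over full span):
  M_1 = 3w₀Lx/20 - w₀L²/30 - w₀x³/(6L) = 3·12·4·(4/5)/20 - 12·4²/30 - 12·(4/5)³/(6·4) = -112/125 kN·m
Load 2 — applied couple M₀=-15 kN·m at a=8/3 m (b=L-a=4/3):
  M_2 = R_Ax - M_A  [x≤a] with R_A=-5, M_A=-5 = (-5)·(4/5) - (-5) = 1 kN·m
Load 3 — point force P=19 kN at a=4/3 m (b=L-a=8/3):
  M_3 = Pb²(3a+b)x/L³ - Pab²/L²  [x≤a] = 19·(8/3)²·(3·(4/3)+(8/3))·(4/5)/4³ - 19·(4/3)·(8/3)²/4² = 0 kN·m
Load 4 — point force P=17 kN at a=2 m (b=L-a=2):
  M_4 = Pb²(3a+b)x/L³ - Pab²/L²  [x≤a] = 17·2²·(3·2+2)·(4/5)/4³ - 17·2·2²/4² = -17/10 kN·m
Superposition: M = Σ M_i = -399/250 kN·m ≈ -1.596000 kN·m

M(4/5) = -399/250 kN·m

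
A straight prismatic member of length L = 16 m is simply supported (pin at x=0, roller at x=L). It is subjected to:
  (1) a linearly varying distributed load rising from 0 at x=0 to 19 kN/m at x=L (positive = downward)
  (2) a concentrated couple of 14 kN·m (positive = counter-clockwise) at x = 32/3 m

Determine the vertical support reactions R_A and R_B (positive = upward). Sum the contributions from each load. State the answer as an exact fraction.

R_A = 1237/24 kN, R_B = 2411/24 kN

Load 1 — triangular load w₀=19 kN/m (0→w₀ over full span):
  R_A = w₀L/6 = 19·16/6 = 152/3 kN
  R_B = w₀L/3 = 19·16/3 = 304/3 kN
Load 2 — applied couple M₀=14 kN·m at a=32/3 m (b=L-a=16/3):
  R_A = M₀/L = 14/16 = 7/8 kN
  R_B = -M₀/L = -14/16 = -7/8 kN
Superposition: R_A = 1237/24 kN, R_B = 2411/24 kN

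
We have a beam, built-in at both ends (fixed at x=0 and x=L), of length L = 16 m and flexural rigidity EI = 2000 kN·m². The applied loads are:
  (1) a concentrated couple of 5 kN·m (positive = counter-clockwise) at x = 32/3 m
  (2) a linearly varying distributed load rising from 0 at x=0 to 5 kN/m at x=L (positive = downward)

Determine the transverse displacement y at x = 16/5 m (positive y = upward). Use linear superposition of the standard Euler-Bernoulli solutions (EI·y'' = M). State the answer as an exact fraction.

Load 1 — applied couple M₀=5 kN·m at a=32/3 m (b=L-a=16/3):
  y_1 = (R_Ax³/6 - M_Ax²/2)/EI  [x≤a] with R_A=5/12, M_A=5/3 = ((5/12)·(16/5)³/6 - (5/3)·(16/5)²/2)/2000 = -88/28125 m
Load 2 — triangular load w₀=5 kN/m (0→w₀ over full span):
  y_2 = -w₀x²(L-x)²(x+2L)/(120LEI) = -5·(16/5)²·(16-(16/5))²·((16/5)+2·16)/(120·16·2000) = -90112/1171875 m
Superposition: y = Σ y_i = -281336/3515625 m ≈ -0.080024 m

y(16/5) = -281336/3515625 m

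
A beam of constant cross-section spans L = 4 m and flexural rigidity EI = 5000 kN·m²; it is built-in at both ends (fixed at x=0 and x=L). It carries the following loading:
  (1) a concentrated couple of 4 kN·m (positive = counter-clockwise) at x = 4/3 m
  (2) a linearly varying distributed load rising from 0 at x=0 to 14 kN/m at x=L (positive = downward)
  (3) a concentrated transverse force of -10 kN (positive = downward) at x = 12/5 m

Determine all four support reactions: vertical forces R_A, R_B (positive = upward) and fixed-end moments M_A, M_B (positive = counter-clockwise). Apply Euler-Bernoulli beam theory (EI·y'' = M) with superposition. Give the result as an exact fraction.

Load 1 — applied couple M₀=4 kN·m at a=4/3 m (b=L-a=8/3):
  R_A = 6M₀ab/L³ = 6·4·(4/3)·(8/3)/4³ = 4/3 kN
  M_A = M₀b(2a-b)/L² = 4·(8/3)·(2·(4/3)-(8/3))/4² = 0 kN·m
  R_B = -6M₀ab/L³ = -6·4·(4/3)·(8/3)/4³ = -4/3 kN
  M_B = M₀a(2b-a)/L² = 4·(4/3)·(2·(8/3)-(4/3))/4² = 4/3 kN·m
Load 2 — triangular load w₀=14 kN/m (0→w₀ over full span):
  R_A = 3w₀L/20 = 3·14·4/20 = 42/5 kN
  M_A = w₀L²/30 = 14·4²/30 = 112/15 kN·m
  R_B = 7w₀L/20 = 7·14·4/20 = 98/5 kN
  M_B = -w₀L²/20 = -14·4²/20 = -56/5 kN·m
Load 3 — point force P=-10 kN at a=12/5 m (b=L-a=8/5):
  R_A = Pb²(3a+b)/L³ = (-10)·(8/5)²·(3·(12/5)+(8/5))/4³ = -88/25 kN
  M_A = Pab²/L² = (-10)·(12/5)·(8/5)²/4² = -96/25 kN·m
  R_B = Pa²(a+3b)/L³ = (-10)·(12/5)²·((12/5)+3·(8/5))/4³ = -162/25 kN
  M_B = -Pa²b/L² = -(-10)·(12/5)²·(8/5)/4² = 144/25 kN·m
Superposition: R_A = 466/75 kN, M_A = 272/75 kN·m, R_B = 884/75 kN, M_B = -308/75 kN·m

R_A = 466/75 kN, M_A = 272/75 kN·m, R_B = 884/75 kN, M_B = -308/75 kN·m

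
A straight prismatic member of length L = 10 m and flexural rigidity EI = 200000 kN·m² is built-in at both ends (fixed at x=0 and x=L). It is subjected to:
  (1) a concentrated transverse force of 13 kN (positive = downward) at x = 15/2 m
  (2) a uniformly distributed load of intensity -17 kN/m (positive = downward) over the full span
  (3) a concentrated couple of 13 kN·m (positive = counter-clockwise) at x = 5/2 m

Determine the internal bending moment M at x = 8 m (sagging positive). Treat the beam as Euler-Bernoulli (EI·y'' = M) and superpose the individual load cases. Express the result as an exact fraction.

M(8) = 5021/480 kN·m

Load 1 — point force P=13 kN at a=15/2 m (b=L-a=5/2):
  M_1 = Pa²(a+3b)(L-x)/L³ - Pa²b/L²  [x>a] = 13·(15/2)²·((15/2)+3·(5/2))·(10-8)/10³ - 13·(15/2)²·(5/2)/10² = 117/32 kN·m
Load 2 — uniform load w=-17 kN/m over full span:
  M_2 = wLx/2 - wL²/12 - wx²/2 = (-17)·10·8/2 - (-17)·10²/12 - (-17)·8²/2 = 17/3 kN·m
Load 3 — applied couple M₀=13 kN·m at a=5/2 m (b=L-a=15/2):
  M_3 = R_Ax - M_A - M₀  [x>a] with R_A=117/80, M_A=-39/16 = (117/80)·8 - (-39/16) - 13 = 91/80 kN·m
Superposition: M = Σ M_i = 5021/480 kN·m ≈ 10.460417 kN·m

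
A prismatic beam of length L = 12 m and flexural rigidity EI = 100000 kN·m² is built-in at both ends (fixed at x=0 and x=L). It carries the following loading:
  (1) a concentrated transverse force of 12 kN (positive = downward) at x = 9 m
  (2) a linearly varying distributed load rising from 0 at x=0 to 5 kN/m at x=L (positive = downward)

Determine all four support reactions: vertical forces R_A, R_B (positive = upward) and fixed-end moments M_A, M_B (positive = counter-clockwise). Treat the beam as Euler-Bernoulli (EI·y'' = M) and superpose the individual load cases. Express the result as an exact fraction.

R_A = 87/8 kN, M_A = 123/4 kN·m, R_B = 249/8 kN, M_B = -225/4 kN·m

Load 1 — point force P=12 kN at a=9 m (b=L-a=3):
  R_A = Pb²(3a+b)/L³ = 12·3²·(3·9+3)/12³ = 15/8 kN
  M_A = Pab²/L² = 12·9·3²/12² = 27/4 kN·m
  R_B = Pa²(a+3b)/L³ = 12·9²·(9+3·3)/12³ = 81/8 kN
  M_B = -Pa²b/L² = -12·9²·3/12² = -81/4 kN·m
Load 2 — triangular load w₀=5 kN/m (0→w₀ over full span):
  R_A = 3w₀L/20 = 3·5·12/20 = 9 kN
  M_A = w₀L²/30 = 5·12²/30 = 24 kN·m
  R_B = 7w₀L/20 = 7·5·12/20 = 21 kN
  M_B = -w₀L²/20 = -5·12²/20 = -36 kN·m
Superposition: R_A = 87/8 kN, M_A = 123/4 kN·m, R_B = 249/8 kN, M_B = -225/4 kN·m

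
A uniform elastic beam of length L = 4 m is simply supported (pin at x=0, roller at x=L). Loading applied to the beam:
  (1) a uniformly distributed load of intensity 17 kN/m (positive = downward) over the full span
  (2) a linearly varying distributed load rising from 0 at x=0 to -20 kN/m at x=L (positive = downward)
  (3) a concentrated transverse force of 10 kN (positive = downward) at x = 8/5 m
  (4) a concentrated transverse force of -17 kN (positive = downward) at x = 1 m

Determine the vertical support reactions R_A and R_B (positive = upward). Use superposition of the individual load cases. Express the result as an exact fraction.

Load 1 — uniform load w=17 kN/m over full span:
  R_A = wL/2 = 17·4/2 = 34 kN
  R_B = wL/2 = 17·4/2 = 34 kN
Load 2 — triangular load w₀=-20 kN/m (0→w₀ over full span):
  R_A = w₀L/6 = (-20)·4/6 = -40/3 kN
  R_B = w₀L/3 = (-20)·4/3 = -80/3 kN
Load 3 — point force P=10 kN at a=8/5 m (b=L-a=12/5):
  R_A = Pb/L = 10·(12/5)/4 = 6 kN
  R_B = Pa/L = 10·(8/5)/4 = 4 kN
Load 4 — point force P=-17 kN at a=1 m (b=L-a=3):
  R_A = Pb/L = (-17)·3/4 = -51/4 kN
  R_B = Pa/L = (-17)·1/4 = -17/4 kN
Superposition: R_A = 167/12 kN, R_B = 85/12 kN

R_A = 167/12 kN, R_B = 85/12 kN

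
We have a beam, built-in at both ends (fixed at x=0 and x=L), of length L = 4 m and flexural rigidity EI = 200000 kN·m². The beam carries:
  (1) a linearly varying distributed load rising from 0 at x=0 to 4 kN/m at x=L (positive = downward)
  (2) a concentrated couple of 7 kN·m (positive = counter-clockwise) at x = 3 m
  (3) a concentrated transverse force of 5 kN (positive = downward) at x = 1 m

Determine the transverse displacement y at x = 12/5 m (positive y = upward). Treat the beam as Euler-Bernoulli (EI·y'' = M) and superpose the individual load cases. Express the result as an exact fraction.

Load 1 — triangular load w₀=4 kN/m (0→w₀ over full span):
  y_1 = -w₀x²(L-x)²(x+2L)/(120LEI) = -4·(12/5)²·(4-(12/5))²·((12/5)+2·4)/(120·4·200000) = -312/48828125 m
Load 2 — applied couple M₀=7 kN·m at a=3 m (b=L-a=1):
  y_2 = (R_Ax³/6 - M_Ax²/2)/EI  [x≤a] with R_A=63/32, M_A=35/16 = ((63/32)·(12/5)³/6 - (35/16)·(12/5)²/2)/200000 = -441/50000000 m
Load 3 — point force P=5 kN at a=1 m (b=L-a=3):
  y_3 = -Pa²(L-x)²(3bL-(3b+a)(L-x))/(6L³EI)  [x>a] = -5·1²·(4-(12/5))²·(3·3·4-(3·3+1)·(4-(12/5)))/(6·4³·200000) = -1/300000 m
Superposition: y = Σ y_i = -347683/18750000000 m ≈ -0.000019 m

y(12/5) = -347683/18750000000 m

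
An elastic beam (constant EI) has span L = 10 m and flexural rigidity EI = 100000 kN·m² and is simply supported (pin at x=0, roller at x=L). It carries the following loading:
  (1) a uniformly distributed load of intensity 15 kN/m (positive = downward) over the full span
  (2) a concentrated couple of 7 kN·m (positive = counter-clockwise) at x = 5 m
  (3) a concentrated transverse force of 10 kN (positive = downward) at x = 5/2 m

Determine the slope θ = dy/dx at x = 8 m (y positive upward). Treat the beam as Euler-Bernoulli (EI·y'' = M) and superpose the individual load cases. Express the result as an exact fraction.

θ(8) = 126611/24000000 rad

Load 1 — uniform load w=15 kN/m over full span:
  θ_1 = -w(L³-6Lx²+4x³)/(24EI) = -15·(10³-6·10·8²+4·8³)/(24·100000) = 99/20000 rad
Load 2 — applied couple M₀=7 kN·m at a=5 m (b=L-a=5):
  θ_2 = (M₀x²/(2L)-M₀(x-a)+C₁)/EI  [x>a] with C₁=M₀(3b²-L²)/(6L)=-35/12 = (7·8²/(2·10)-7·(8-5)+(-35/12))/100000 = -91/6000000 rad
Load 3 — point force P=10 kN at a=5/2 m (b=L-a=15/2):
  θ_3 = -Pa(2L²-6Lx+3x²+a²)/(6LEI)  [x>a] = -10·(5/2)·(2·10²-6·10·8+3·8²+(5/2)²)/(6·10·100000) = 109/320000 rad
Superposition: θ = Σ θ_i = 126611/24000000 rad ≈ 0.005275 rad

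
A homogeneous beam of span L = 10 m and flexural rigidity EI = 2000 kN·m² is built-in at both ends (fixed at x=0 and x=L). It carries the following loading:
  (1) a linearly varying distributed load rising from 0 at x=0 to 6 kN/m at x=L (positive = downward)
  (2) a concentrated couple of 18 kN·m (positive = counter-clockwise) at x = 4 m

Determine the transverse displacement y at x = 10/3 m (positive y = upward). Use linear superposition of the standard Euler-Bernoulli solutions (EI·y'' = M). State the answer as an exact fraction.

Load 1 — triangular load w₀=6 kN/m (0→w₀ over full span):
  y_1 = -w₀x²(L-x)²(x+2L)/(120LEI) = -6·(10/3)²·(10-(10/3))²·((10/3)+2·10)/(120·10·2000) = -7/243 m
Load 2 — applied couple M₀=18 kN·m at a=4 m (b=L-a=6):
  y_2 = (R_Ax³/6 - M_Ax²/2)/EI  [x≤a] with R_A=324/125, M_A=54/25 = ((324/125)·(10/3)³/6 - (54/25)·(10/3)²/2)/2000 = 1/500 m
Superposition: y = Σ y_i = -3257/121500 m ≈ -0.026807 m

y(10/3) = -3257/121500 m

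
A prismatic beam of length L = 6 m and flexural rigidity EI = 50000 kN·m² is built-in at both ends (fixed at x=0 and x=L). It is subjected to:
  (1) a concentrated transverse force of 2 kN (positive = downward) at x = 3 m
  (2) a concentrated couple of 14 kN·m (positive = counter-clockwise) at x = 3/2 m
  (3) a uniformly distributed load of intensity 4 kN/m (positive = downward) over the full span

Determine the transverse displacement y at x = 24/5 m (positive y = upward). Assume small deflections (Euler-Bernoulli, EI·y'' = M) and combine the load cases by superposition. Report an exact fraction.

y(24/5) = -9819/125000000 m

Load 1 — point force P=2 kN at a=3 m (b=L-a=3):
  y_1 = -Pa²(L-x)²(3bL-(3b+a)(L-x))/(6L³EI)  [x>a] = -2·3²·(6-(24/5))²·(3·3·6-(3·3+3)·(6-(24/5)))/(6·6³·50000) = -99/6250000 m
Load 2 — applied couple M₀=14 kN·m at a=3/2 m (b=L-a=9/2):
  y_2 = (R_Ax³/6 - M_Ax²/2 - M₀(x-a)²/2)/EI  [x>a] with R_A=21/8, M_A=-21/8 = ((21/8)·(24/5)³/6 - (-21/8)·(24/5)²/2 - 14·((24/5)-(3/2))²/2)/50000 = 1197/25000000 m
Load 3 — uniform load w=4 kN/m over full span:
  y_3 = -wx²(L-x)²/(24EI) = -4·(24/5)²·(6-(24/5))²/(24·50000) = -216/1953125 m
Superposition: y = Σ y_i = -9819/125000000 m ≈ -0.000079 m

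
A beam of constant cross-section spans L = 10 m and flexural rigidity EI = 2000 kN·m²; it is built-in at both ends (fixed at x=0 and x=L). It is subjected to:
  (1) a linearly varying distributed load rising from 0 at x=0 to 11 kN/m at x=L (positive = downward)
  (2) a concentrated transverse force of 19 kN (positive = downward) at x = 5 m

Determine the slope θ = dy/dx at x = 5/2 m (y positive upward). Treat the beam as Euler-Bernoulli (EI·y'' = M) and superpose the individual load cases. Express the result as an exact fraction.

Load 1 — triangular load w₀=11 kN/m (0→w₀ over full span):
  θ_1 = -w₀(2x(L-x)(L-2x)(x+2L)+x²(L-x)²)/(120LEI) = -11·(2·(5/2)·(10-(5/2))·(10-2·(5/2))·((5/2)+2·10)+(5/2)²·(10-(5/2))²)/(120·10·2000) = -429/20480 rad
Load 2 — point force P=19 kN at a=5 m (b=L-a=5):
  θ_2 = -Pb²x(2aL-(3a+b)x)/(2L³EI)  [x≤a] = -19·5²·(5/2)·(2·5·10-(3·5+5)·(5/2))/(2·10³·2000) = -19/1280 rad
Superposition: θ = Σ θ_i = -733/20480 rad ≈ -0.035791 rad

θ(5/2) = -733/20480 rad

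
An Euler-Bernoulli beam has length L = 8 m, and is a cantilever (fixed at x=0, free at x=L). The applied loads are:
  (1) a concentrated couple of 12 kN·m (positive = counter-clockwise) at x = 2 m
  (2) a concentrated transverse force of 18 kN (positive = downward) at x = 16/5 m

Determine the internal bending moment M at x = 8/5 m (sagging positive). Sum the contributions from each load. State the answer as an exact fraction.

Load 1 — applied couple M₀=12 kN·m at a=2 m (b=L-a=6):
  M_1 = M₀  [x≤a] = 12 = 12 kN·m
Load 2 — point force P=18 kN at a=16/5 m (b=L-a=24/5):
  M_2 = -P(a-x)  [x≤a] = -18·((16/5)-(8/5)) = -144/5 kN·m
Superposition: M = Σ M_i = -84/5 kN·m ≈ -16.800000 kN·m

M(8/5) = -84/5 kN·m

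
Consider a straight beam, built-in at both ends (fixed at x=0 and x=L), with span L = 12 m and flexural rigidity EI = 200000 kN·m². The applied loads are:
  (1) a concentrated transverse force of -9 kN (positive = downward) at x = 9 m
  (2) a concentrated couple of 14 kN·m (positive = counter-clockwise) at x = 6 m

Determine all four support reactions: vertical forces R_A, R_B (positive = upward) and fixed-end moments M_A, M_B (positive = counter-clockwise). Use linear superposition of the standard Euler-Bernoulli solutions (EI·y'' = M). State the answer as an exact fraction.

R_A = 11/32 kN, M_A = -25/16 kN·m, R_B = -299/32 kN, M_B = 299/16 kN·m

Load 1 — point force P=-9 kN at a=9 m (b=L-a=3):
  R_A = Pb²(3a+b)/L³ = (-9)·3²·(3·9+3)/12³ = -45/32 kN
  M_A = Pab²/L² = (-9)·9·3²/12² = -81/16 kN·m
  R_B = Pa²(a+3b)/L³ = (-9)·9²·(9+3·3)/12³ = -243/32 kN
  M_B = -Pa²b/L² = -(-9)·9²·3/12² = 243/16 kN·m
Load 2 — applied couple M₀=14 kN·m at a=6 m (b=L-a=6):
  R_A = 6M₀ab/L³ = 6·14·6·6/12³ = 7/4 kN
  M_A = M₀b(2a-b)/L² = 14·6·(2·6-6)/12² = 7/2 kN·m
  R_B = -6M₀ab/L³ = -6·14·6·6/12³ = -7/4 kN
  M_B = M₀a(2b-a)/L² = 14·6·(2·6-6)/12² = 7/2 kN·m
Superposition: R_A = 11/32 kN, M_A = -25/16 kN·m, R_B = -299/32 kN, M_B = 299/16 kN·m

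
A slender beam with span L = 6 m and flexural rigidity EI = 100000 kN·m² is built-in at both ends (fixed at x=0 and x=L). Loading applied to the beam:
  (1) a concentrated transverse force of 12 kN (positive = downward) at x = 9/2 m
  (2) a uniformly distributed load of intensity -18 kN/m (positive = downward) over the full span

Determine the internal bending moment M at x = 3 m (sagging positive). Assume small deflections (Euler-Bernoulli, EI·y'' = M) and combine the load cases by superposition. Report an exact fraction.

M(3) = -99/4 kN·m

Load 1 — point force P=12 kN at a=9/2 m (b=L-a=3/2):
  M_1 = Pb²(3a+b)x/L³ - Pab²/L²  [x≤a] = 12·(3/2)²·(3·(9/2)+(3/2))·3/6³ - 12·(9/2)·(3/2)²/6² = 9/4 kN·m
Load 2 — uniform load w=-18 kN/m over full span:
  M_2 = wLx/2 - wL²/12 - wx²/2 = (-18)·6·3/2 - (-18)·6²/12 - (-18)·3²/2 = -27 kN·m
Superposition: M = Σ M_i = -99/4 kN·m ≈ -24.750000 kN·m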